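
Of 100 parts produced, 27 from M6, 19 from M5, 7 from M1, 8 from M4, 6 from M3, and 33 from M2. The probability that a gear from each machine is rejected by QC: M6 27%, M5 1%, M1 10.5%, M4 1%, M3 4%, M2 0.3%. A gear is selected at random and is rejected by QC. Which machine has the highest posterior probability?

M6

Prior × likelihood for each hypothesis:
  M6: 0.27 × 0.27 = 0.0729
  M5: 0.19 × 0.01 = 0.0019
  M1: 0.07 × 0.105 = 0.00735
  M4: 0.08 × 0.01 = 0.0008
  M3: 0.06 × 0.04 = 0.0024
  M2: 0.33 × 0.003 = 0.00099
Normalizing constant = 0.08634.
Largest term belongs to M6, so M6 is most probable.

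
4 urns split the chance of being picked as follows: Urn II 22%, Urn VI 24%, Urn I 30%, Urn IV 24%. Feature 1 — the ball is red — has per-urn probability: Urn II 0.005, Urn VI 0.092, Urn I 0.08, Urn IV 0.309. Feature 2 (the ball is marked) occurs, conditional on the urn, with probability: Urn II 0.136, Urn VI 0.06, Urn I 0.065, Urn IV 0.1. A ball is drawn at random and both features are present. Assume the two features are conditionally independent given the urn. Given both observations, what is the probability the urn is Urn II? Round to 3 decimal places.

0.014

By Bayes' rule, posterior ∝ prior × likelihood:
  Urn II: 0.22 × 0.005 × 0.136 = 0.0001496
  Urn VI: 0.24 × 0.092 × 0.06 = 0.0013248
  Urn I: 0.3 × 0.08 × 0.065 = 0.00156
  Urn IV: 0.24 × 0.309 × 0.1 = 0.007416
Sum = 0.0104504.
P(Urn II | evidence) = 0.0001496 / 0.0104504 ≈ 0.014.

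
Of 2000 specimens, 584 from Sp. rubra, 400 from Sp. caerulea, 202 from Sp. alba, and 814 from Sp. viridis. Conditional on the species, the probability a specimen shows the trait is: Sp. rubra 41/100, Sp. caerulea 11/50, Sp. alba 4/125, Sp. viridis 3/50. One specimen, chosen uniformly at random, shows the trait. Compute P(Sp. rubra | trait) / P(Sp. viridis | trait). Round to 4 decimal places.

Unnormalized posteriors (prior × likelihood):
  Sp. rubra: 0.292 × 0.41 = 0.11972
  Sp. caerulea: 0.2 × 0.22 = 0.044
  Sp. alba: 0.101 × 0.032 = 0.003232
  Sp. viridis: 0.407 × 0.06 = 0.02442
Normalizing constant = 0.191372.
The ratio is 0.11972 / 0.02442 (the normalizer cancels) = 4.9025.

4.9025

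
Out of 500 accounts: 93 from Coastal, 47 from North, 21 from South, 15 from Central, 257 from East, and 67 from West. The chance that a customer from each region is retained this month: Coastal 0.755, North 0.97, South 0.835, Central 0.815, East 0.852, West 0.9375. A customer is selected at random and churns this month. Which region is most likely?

East

Taking complements, P(churn | each) = Coastal 0.245, North 0.03, South 0.165, Central 0.185, East 0.148, West 0.0625.
By Bayes' rule, posterior ∝ prior × likelihood:
  Coastal: 0.186 × 0.245 = 0.04557
  North: 0.094 × 0.03 = 0.00282
  South: 0.042 × 0.165 = 0.00693
  Central: 0.03 × 0.185 = 0.00555
  East: 0.514 × 0.148 = 0.076072
  West: 0.134 × 0.0625 = 0.008375
Sum = 0.145317.
Largest term belongs to East, so East is most probable.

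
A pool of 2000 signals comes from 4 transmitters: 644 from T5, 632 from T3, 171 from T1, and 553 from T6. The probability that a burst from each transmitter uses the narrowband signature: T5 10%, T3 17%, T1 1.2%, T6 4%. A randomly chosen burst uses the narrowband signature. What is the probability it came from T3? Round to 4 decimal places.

0.5481

By Bayes' rule, posterior ∝ prior × likelihood:
  T5: 0.322 × 0.1 = 0.0322
  T3: 0.316 × 0.17 = 0.05372
  T1: 0.0855 × 0.012 = 0.001026
  T6: 0.2765 × 0.04 = 0.01106
Normalizing constant = 0.098006.
P(T3 | evidence) = 0.05372 / 0.098006 ≈ 0.5481.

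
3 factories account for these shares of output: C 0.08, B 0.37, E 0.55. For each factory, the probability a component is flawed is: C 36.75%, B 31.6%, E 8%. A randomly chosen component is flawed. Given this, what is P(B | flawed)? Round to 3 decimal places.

0.614

Unnormalized posteriors (prior × likelihood):
  C: 0.08 × 0.3675 = 0.0294
  B: 0.37 × 0.316 = 0.11692
  E: 0.55 × 0.08 = 0.044
Normalizing constant = 0.19032.
P(B | evidence) = 0.11692 / 0.19032 ≈ 0.614.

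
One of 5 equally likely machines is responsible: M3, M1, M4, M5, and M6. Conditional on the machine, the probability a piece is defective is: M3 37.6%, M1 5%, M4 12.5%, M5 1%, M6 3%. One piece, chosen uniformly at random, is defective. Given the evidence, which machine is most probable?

Since the prior is uniform, the posterior is proportional to the likelihood:
  M3: 0.376
  M1: 0.05
  M4: 0.125
  M5: 0.01
  M6: 0.03
Sum = 0.591.
Largest term belongs to M3, so M3 is most probable.

M3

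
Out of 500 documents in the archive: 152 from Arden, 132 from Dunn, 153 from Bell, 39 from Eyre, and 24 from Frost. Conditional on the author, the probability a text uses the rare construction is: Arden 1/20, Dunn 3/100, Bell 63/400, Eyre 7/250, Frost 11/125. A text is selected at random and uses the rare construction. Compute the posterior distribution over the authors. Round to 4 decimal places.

By Bayes' rule, posterior ∝ prior × likelihood:
  Arden: 0.304 × 0.05 = 0.0152
  Dunn: 0.264 × 0.03 = 0.00792
  Bell: 0.306 × 0.1575 = 0.048195
  Eyre: 0.078 × 0.028 = 0.002184
  Frost: 0.048 × 0.088 = 0.004224
Total = 0.077723.
P(Arden | rare-form) = 0.0152/0.077723 ≈ 0.1956
P(Dunn | rare-form) = 0.00792/0.077723 ≈ 0.1019
P(Bell | rare-form) = 0.048195/0.077723 ≈ 0.6201
P(Eyre | rare-form) = 0.002184/0.077723 ≈ 0.0281
P(Frost | rare-form) = 0.004224/0.077723 ≈ 0.0543

Arden 0.1956, Dunn 0.1019, Bell 0.6201, Eyre 0.0281, Frost 0.0543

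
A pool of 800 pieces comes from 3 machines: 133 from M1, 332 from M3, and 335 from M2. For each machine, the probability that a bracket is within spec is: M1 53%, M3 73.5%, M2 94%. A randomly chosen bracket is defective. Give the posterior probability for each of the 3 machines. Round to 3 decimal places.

Taking complements, P(defective | each) = M1 0.47, M3 0.265, M2 0.06.
Unnormalized posteriors (prior × likelihood):
  M1: 0.16625 × 0.47 = 0.0781375
  M3: 0.415 × 0.265 = 0.109975
  M2: 0.41875 × 0.06 = 0.025125
Total = 0.2132375.
P(M1 | defective) = 0.0781375/0.2132375 ≈ 0.366
P(M3 | defective) = 0.109975/0.2132375 ≈ 0.516
P(M2 | defective) = 0.025125/0.2132375 ≈ 0.118
(Check: 0.366+0.516+0.118 = 1.000.)

M1 0.366, M3 0.516, M2 0.118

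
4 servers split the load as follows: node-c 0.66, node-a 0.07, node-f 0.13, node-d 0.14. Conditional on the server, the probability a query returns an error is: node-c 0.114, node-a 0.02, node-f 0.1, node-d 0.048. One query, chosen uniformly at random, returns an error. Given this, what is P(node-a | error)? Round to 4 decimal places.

Unnormalized posteriors (prior × likelihood):
  node-c: 0.66 × 0.114 = 0.07524
  node-a: 0.07 × 0.02 = 0.0014
  node-f: 0.13 × 0.1 = 0.013
  node-d: 0.14 × 0.048 = 0.00672
Normalizing constant = 0.09636.
P(node-a | evidence) = 0.0014 / 0.09636 ≈ 0.0145.

0.0145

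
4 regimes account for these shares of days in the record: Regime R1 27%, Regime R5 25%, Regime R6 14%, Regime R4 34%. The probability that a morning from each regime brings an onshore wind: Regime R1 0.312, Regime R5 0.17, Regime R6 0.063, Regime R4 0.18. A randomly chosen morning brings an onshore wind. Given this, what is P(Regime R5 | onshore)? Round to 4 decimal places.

0.2160

Prior × likelihood for each hypothesis:
  Regime R1: 0.27 × 0.312 = 0.08424
  Regime R5: 0.25 × 0.17 = 0.0425
  Regime R6: 0.14 × 0.063 = 0.00882
  Regime R4: 0.34 × 0.18 = 0.0612
Normalizing constant = 0.19676.
P(Regime R5 | evidence) = 0.0425 / 0.19676 ≈ 0.2160.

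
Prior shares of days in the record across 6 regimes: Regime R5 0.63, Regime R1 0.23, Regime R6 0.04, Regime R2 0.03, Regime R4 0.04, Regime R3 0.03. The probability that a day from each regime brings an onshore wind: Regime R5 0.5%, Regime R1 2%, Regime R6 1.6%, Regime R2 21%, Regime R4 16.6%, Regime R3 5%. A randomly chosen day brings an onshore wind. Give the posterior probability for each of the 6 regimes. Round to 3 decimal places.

Regime R5 0.138, Regime R1 0.201, Regime R6 0.028, Regime R2 0.276, Regime R4 0.291, Regime R3 0.066

Prior × likelihood for each hypothesis:
  Regime R5: 0.63 × 0.005 = 0.00315
  Regime R1: 0.23 × 0.02 = 0.0046
  Regime R6: 0.04 × 0.016 = 0.00064
  Regime R2: 0.03 × 0.21 = 0.0063
  Regime R4: 0.04 × 0.166 = 0.00664
  Regime R3: 0.03 × 0.05 = 0.0015
Sum = 0.02283.
P(Regime R5 | onshore) = 0.00315/0.02283 ≈ 0.138
P(Regime R1 | onshore) = 0.0046/0.02283 ≈ 0.201
P(Regime R6 | onshore) = 0.00064/0.02283 ≈ 0.028
P(Regime R2 | onshore) = 0.0063/0.02283 ≈ 0.276
P(Regime R4 | onshore) = 0.00664/0.02283 ≈ 0.291
P(Regime R3 | onshore) = 0.0015/0.02283 ≈ 0.066
(Check: 0.138+0.201+0.028+0.276+0.291+0.066 = 1.000.)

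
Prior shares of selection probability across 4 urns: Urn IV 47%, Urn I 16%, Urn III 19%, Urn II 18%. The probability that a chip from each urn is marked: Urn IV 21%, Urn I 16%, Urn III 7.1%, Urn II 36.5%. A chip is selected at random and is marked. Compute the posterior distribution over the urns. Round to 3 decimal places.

By Bayes' rule, posterior ∝ prior × likelihood:
  Urn IV: 0.47 × 0.21 = 0.0987
  Urn I: 0.16 × 0.16 = 0.0256
  Urn III: 0.19 × 0.071 = 0.01349
  Urn II: 0.18 × 0.365 = 0.0657
Total = 0.20349.
P(Urn IV | marked) = 0.0987/0.20349 ≈ 0.485
P(Urn I | marked) = 0.0256/0.20349 ≈ 0.126
P(Urn III | marked) = 0.01349/0.20349 ≈ 0.066
P(Urn II | marked) = 0.0657/0.20349 ≈ 0.323
(Check: 0.485+0.126+0.066+0.323 = 1.000.)

Urn IV 0.485, Urn I 0.126, Urn III 0.066, Urn II 0.323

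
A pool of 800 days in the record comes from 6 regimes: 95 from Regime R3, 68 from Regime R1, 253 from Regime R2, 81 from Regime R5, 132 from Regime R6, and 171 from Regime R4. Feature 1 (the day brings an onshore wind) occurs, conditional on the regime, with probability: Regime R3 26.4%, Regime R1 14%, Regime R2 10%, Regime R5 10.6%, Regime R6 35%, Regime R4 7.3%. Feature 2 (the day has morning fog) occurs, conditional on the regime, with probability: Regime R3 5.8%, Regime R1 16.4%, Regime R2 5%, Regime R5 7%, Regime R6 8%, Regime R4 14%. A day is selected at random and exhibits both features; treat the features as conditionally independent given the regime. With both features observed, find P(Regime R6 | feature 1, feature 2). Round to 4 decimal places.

Prior × likelihood for each hypothesis:
  Regime R3: 0.11875 × 0.264 × 0.058 = 0.0018183
  Regime R1: 0.085 × 0.14 × 0.164 = 0.0019516
  Regime R2: 0.31625 × 0.1 × 0.05 = 0.00158125
  Regime R5: 0.10125 × 0.106 × 0.07 = 0.000751275
  Regime R6: 0.165 × 0.35 × 0.08 = 0.00462
  Regime R4: 0.21375 × 0.073 × 0.14 = 0.002184525
Sum = 0.01290695.
P(Regime R6 | evidence) = 0.00462 / 0.01290695 ≈ 0.3579.

0.3579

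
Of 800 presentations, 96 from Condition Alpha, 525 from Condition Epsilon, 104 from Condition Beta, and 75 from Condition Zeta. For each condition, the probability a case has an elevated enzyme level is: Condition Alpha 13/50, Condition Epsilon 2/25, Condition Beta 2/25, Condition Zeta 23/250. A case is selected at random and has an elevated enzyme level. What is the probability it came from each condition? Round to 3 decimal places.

Condition Alpha 0.304, Condition Epsilon 0.511, Condition Beta 0.101, Condition Zeta 0.084

By Bayes' rule, posterior ∝ prior × likelihood:
  Condition Alpha: 0.12 × 0.26 = 0.0312
  Condition Epsilon: 0.65625 × 0.08 = 0.0525
  Condition Beta: 0.13 × 0.08 = 0.0104
  Condition Zeta: 0.09375 × 0.092 = 0.008625
Total = 0.102725.
P(Condition Alpha | elevated) = 0.0312/0.102725 ≈ 0.304
P(Condition Epsilon | elevated) = 0.0525/0.102725 ≈ 0.511
P(Condition Beta | elevated) = 0.0104/0.102725 ≈ 0.101
P(Condition Zeta | elevated) = 0.008625/0.102725 ≈ 0.084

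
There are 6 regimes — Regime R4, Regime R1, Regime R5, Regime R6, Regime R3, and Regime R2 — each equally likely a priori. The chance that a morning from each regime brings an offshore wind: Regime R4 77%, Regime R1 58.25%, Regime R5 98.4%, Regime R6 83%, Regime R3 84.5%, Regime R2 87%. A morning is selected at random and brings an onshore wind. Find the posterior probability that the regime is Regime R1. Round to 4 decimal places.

0.3733

Taking complements, P(onshore | each) = Regime R4 0.23, Regime R1 0.4175, Regime R5 0.016, Regime R6 0.17, Regime R3 0.155, Regime R2 0.13.
Since the prior is uniform, the posterior is proportional to the likelihood:
  Regime R4: 0.23
  Regime R1: 0.4175
  Regime R5: 0.016
  Regime R6: 0.17
  Regime R3: 0.155
  Regime R2: 0.13
Sum = 1.1185.
P(Regime R1 | evidence) = 0.4175 / 1.1185 ≈ 0.3733.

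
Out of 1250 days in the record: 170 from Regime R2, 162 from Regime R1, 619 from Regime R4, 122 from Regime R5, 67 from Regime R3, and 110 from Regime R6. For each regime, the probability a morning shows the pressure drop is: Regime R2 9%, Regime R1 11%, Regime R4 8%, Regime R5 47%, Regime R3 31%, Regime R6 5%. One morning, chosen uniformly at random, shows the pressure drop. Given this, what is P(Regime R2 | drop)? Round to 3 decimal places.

0.092

By Bayes' rule, posterior ∝ prior × likelihood:
  Regime R2: 0.136 × 0.09 = 0.01224
  Regime R1: 0.1296 × 0.11 = 0.014256
  Regime R4: 0.4952 × 0.08 = 0.039616
  Regime R5: 0.0976 × 0.47 = 0.045872
  Regime R3: 0.0536 × 0.31 = 0.016616
  Regime R6: 0.088 × 0.05 = 0.0044
Normalizing constant = 0.133.
P(Regime R2 | evidence) = 0.01224 / 0.133 ≈ 0.092.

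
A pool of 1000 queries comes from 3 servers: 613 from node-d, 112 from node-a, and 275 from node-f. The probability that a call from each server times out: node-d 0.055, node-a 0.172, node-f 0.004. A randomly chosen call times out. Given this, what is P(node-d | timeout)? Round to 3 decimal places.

By Bayes' rule, posterior ∝ prior × likelihood:
  node-d: 0.613 × 0.055 = 0.033715
  node-a: 0.112 × 0.172 = 0.019264
  node-f: 0.275 × 0.004 = 0.0011
Normalizing constant = 0.054079.
P(node-d | evidence) = 0.033715 / 0.054079 ≈ 0.623.

0.623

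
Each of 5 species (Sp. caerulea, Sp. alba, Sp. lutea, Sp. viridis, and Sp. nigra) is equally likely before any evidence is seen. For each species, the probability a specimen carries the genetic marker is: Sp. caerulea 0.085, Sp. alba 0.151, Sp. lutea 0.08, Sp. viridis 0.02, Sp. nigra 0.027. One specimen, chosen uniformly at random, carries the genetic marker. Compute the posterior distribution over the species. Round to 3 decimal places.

Since the prior is uniform, the posterior is proportional to the likelihood:
  Sp. caerulea: 0.085
  Sp. alba: 0.151
  Sp. lutea: 0.08
  Sp. viridis: 0.02
  Sp. nigra: 0.027
Total = 0.363.
P(Sp. caerulea | marker) = 0.085/0.363 ≈ 0.234
P(Sp. alba | marker) = 0.151/0.363 ≈ 0.416
P(Sp. lutea | marker) = 0.08/0.363 ≈ 0.220
P(Sp. viridis | marker) = 0.02/0.363 ≈ 0.055
P(Sp. nigra | marker) = 0.027/0.363 ≈ 0.074

Sp. caerulea 0.234, Sp. alba 0.416, Sp. lutea 0.220, Sp. viridis 0.055, Sp. nigra 0.074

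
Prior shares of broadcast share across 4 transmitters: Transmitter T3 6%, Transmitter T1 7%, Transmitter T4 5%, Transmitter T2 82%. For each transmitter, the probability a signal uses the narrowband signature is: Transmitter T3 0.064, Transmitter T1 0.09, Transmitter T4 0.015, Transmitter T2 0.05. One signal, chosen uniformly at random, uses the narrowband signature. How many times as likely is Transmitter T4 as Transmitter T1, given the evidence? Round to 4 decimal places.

Unnormalized posteriors (prior × likelihood):
  Transmitter T3: 0.06 × 0.064 = 0.00384
  Transmitter T1: 0.07 × 0.09 = 0.0063
  Transmitter T4: 0.05 × 0.015 = 0.00075
  Transmitter T2: 0.82 × 0.05 = 0.041
Total = 0.05189.
The ratio is 0.00075 / 0.0063 (the normalizer cancels) = 0.1190.

0.1190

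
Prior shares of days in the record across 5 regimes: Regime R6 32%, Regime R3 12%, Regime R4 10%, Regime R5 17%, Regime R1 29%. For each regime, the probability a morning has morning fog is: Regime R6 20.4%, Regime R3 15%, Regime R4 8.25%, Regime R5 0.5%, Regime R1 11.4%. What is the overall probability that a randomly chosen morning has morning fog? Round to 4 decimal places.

Unnormalized posteriors (prior × likelihood):
  Regime R6: 0.32 × 0.204 = 0.06528
  Regime R3: 0.12 × 0.15 = 0.018
  Regime R4: 0.1 × 0.0825 = 0.00825
  Regime R5: 0.17 × 0.005 = 0.00085
  Regime R1: 0.29 × 0.114 = 0.03306
P(fog) = 0.06528 + 0.018 + 0.00825 + 0.00085 + 0.03306 = 0.12544 → 0.1254.

0.1254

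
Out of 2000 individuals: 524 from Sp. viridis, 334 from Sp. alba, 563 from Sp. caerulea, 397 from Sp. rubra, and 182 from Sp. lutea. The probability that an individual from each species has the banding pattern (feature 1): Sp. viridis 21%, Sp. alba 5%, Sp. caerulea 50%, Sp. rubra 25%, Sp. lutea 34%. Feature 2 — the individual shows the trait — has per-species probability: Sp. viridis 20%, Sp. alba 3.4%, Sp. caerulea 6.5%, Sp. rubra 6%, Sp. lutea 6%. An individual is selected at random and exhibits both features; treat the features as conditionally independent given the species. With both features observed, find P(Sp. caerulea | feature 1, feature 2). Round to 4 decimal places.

0.3620

Compute prior × likelihood for every hypothesis:
  Sp. viridis: 0.262 × 0.21 × 0.2 = 0.011004
  Sp. alba: 0.167 × 0.05 × 0.034 = 0.0002839
  Sp. caerulea: 0.2815 × 0.5 × 0.065 = 0.00914875
  Sp. rubra: 0.1985 × 0.25 × 0.06 = 0.0029775
  Sp. lutea: 0.091 × 0.34 × 0.06 = 0.0018564
Sum = 0.02527055.
P(Sp. caerulea | evidence) = 0.00914875 / 0.02527055 ≈ 0.3620.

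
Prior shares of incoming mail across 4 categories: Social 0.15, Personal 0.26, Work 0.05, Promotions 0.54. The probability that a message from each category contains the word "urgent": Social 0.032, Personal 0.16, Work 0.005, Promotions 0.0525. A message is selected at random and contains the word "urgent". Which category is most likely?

Personal

Compute prior × likelihood for every hypothesis:
  Social: 0.15 × 0.032 = 0.0048
  Personal: 0.26 × 0.16 = 0.0416
  Work: 0.05 × 0.005 = 0.00025
  Promotions: 0.54 × 0.0525 = 0.02835
Sum = 0.075.
Largest term belongs to Personal, so Personal is most probable.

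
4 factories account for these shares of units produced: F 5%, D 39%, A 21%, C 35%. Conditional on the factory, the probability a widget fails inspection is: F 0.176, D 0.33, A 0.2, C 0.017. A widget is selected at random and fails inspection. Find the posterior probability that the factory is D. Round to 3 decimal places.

0.694

Prior × likelihood for each hypothesis:
  F: 0.05 × 0.176 = 0.0088
  D: 0.39 × 0.33 = 0.1287
  A: 0.21 × 0.2 = 0.042
  C: 0.35 × 0.017 = 0.00595
Sum = 0.18545.
P(D | evidence) = 0.1287 / 0.18545 ≈ 0.694.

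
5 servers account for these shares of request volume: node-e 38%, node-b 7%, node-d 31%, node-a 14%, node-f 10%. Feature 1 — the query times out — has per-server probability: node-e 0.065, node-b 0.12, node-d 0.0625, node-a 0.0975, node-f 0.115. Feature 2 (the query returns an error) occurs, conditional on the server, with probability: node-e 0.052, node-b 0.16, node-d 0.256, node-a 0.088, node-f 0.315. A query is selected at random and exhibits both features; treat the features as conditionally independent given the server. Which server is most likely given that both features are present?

Compute prior × likelihood for every hypothesis:
  node-e: 0.38 × 0.065 × 0.052 = 0.0012844
  node-b: 0.07 × 0.12 × 0.16 = 0.001344
  node-d: 0.31 × 0.0625 × 0.256 = 0.00496
  node-a: 0.14 × 0.0975 × 0.088 = 0.0012012
  node-f: 0.1 × 0.115 × 0.315 = 0.0036225
Total = 0.0124121.
Largest term belongs to node-d, so node-d is most probable.

node-d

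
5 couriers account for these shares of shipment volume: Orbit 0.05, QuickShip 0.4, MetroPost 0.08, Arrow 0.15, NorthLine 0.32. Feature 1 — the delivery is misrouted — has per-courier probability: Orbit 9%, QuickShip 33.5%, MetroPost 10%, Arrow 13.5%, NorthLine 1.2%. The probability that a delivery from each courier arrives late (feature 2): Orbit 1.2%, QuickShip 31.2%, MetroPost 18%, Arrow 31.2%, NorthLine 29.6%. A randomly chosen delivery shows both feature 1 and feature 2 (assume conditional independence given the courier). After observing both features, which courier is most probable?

Compute prior × likelihood for every hypothesis:
  Orbit: 0.05 × 0.09 × 0.012 = 0.000054
  QuickShip: 0.4 × 0.335 × 0.312 = 0.041808
  MetroPost: 0.08 × 0.1 × 0.18 = 0.00144
  Arrow: 0.15 × 0.135 × 0.312 = 0.006318
  NorthLine: 0.32 × 0.012 × 0.296 = 0.00113664
Total = 0.05075664.
Largest term belongs to QuickShip, so QuickShip is most probable.

QuickShip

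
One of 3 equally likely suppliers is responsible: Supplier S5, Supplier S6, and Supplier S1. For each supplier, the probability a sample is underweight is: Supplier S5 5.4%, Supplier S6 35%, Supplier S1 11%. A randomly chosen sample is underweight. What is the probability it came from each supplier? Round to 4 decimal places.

Since the prior is uniform, the posterior is proportional to the likelihood:
  Supplier S5: 0.054
  Supplier S6: 0.35
  Supplier S1: 0.11
Total = 0.514.
P(Supplier S5 | underweight) = 0.054/0.514 ≈ 0.1051
P(Supplier S6 | underweight) = 0.35/0.514 ≈ 0.6809
P(Supplier S1 | underweight) = 0.11/0.514 ≈ 0.2140
(Check: 0.1051+0.6809+0.2140 = 1.0000.)

Supplier S5 0.1051, Supplier S6 0.6809, Supplier S1 0.2140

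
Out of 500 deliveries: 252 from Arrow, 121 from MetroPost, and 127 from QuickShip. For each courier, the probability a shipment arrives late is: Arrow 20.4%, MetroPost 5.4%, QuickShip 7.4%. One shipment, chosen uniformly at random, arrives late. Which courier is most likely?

Arrow

Unnormalized posteriors (prior × likelihood):
  Arrow: 0.504 × 0.204 = 0.102816
  MetroPost: 0.242 × 0.054 = 0.013068
  QuickShip: 0.254 × 0.074 = 0.018796
Normalizing constant = 0.13468.
Largest term belongs to Arrow, so Arrow is most probable.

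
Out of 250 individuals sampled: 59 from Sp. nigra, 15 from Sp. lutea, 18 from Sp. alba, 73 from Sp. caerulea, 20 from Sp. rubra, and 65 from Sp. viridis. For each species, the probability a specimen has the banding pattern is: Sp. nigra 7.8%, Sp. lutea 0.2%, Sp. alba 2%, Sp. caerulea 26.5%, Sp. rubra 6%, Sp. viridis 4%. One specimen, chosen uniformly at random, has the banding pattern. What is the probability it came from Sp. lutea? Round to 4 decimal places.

Prior × likelihood for each hypothesis:
  Sp. nigra: 0.236 × 0.078 = 0.018408
  Sp. lutea: 0.06 × 0.002 = 0.00012
  Sp. alba: 0.072 × 0.02 = 0.00144
  Sp. caerulea: 0.292 × 0.265 = 0.07738
  Sp. rubra: 0.08 × 0.06 = 0.0048
  Sp. viridis: 0.26 × 0.04 = 0.0104
Normalizing constant = 0.112548.
P(Sp. lutea | evidence) = 0.00012 / 0.112548 ≈ 0.0011.

0.0011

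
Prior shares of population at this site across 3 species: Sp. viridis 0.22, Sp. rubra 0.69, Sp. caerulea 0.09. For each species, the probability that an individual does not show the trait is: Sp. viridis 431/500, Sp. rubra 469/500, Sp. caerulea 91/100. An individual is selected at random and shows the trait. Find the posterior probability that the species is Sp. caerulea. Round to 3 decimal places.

0.100

Taking complements, P(trait | each) = Sp. viridis 0.138, Sp. rubra 0.062, Sp. caerulea 0.09.
By Bayes' rule, posterior ∝ prior × likelihood:
  Sp. viridis: 0.22 × 0.138 = 0.03036
  Sp. rubra: 0.69 × 0.062 = 0.04278
  Sp. caerulea: 0.09 × 0.09 = 0.0081
Sum = 0.08124.
P(Sp. caerulea | evidence) = 0.0081 / 0.08124 ≈ 0.100.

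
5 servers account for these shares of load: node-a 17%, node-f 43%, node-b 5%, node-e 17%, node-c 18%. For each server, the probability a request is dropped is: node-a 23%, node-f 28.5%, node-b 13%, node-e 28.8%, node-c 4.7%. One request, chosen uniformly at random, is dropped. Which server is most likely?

node-f

Compute prior × likelihood for every hypothesis:
  node-a: 0.17 × 0.23 = 0.0391
  node-f: 0.43 × 0.285 = 0.12255
  node-b: 0.05 × 0.13 = 0.0065
  node-e: 0.17 × 0.288 = 0.04896
  node-c: 0.18 × 0.047 = 0.00846
Normalizing constant = 0.22557.
Largest term belongs to node-f, so node-f is most probable.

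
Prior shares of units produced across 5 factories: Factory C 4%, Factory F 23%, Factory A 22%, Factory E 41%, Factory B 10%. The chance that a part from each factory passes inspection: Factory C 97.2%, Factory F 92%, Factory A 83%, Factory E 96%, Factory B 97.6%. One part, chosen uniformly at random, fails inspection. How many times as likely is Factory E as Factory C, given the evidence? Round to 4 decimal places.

14.6429

Taking complements, P(nonconforming | each) = Factory C 0.028, Factory F 0.08, Factory A 0.17, Factory E 0.04, Factory B 0.024.
By Bayes' rule, posterior ∝ prior × likelihood:
  Factory C: 0.04 × 0.028 = 0.00112
  Factory F: 0.23 × 0.08 = 0.0184
  Factory A: 0.22 × 0.17 = 0.0374
  Factory E: 0.41 × 0.04 = 0.0164
  Factory B: 0.1 × 0.024 = 0.0024
Sum = 0.07572.
The ratio is 0.0164 / 0.00112 (the normalizer cancels) = 14.6429.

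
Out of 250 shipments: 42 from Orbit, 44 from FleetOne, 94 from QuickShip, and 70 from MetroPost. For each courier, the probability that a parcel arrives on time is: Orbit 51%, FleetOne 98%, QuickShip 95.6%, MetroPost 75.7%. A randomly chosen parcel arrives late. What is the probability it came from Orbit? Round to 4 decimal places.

0.4830

Taking complements, P(late | each) = Orbit 0.49, FleetOne 0.02, QuickShip 0.044, MetroPost 0.243.
By Bayes' rule, posterior ∝ prior × likelihood:
  Orbit: 0.168 × 0.49 = 0.08232
  FleetOne: 0.176 × 0.02 = 0.00352
  QuickShip: 0.376 × 0.044 = 0.016544
  MetroPost: 0.28 × 0.243 = 0.06804
Sum = 0.170424.
P(Orbit | evidence) = 0.08232 / 0.170424 ≈ 0.4830.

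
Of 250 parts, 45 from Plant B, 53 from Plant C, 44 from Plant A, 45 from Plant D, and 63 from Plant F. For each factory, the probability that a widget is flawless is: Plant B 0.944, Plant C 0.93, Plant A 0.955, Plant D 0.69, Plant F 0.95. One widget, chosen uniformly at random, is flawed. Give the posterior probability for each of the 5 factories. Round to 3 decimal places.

Plant B 0.100, Plant C 0.147, Plant A 0.078, Plant D 0.551, Plant F 0.124

Taking complements, P(flawed | each) = Plant B 0.056, Plant C 0.07, Plant A 0.045, Plant D 0.31, Plant F 0.05.
Compute prior × likelihood for every hypothesis:
  Plant B: 0.18 × 0.056 = 0.01008
  Plant C: 0.212 × 0.07 = 0.01484
  Plant A: 0.176 × 0.045 = 0.00792
  Plant D: 0.18 × 0.31 = 0.0558
  Plant F: 0.252 × 0.05 = 0.0126
Sum = 0.10124.
P(Plant B | flawed) = 0.01008/0.10124 ≈ 0.100
P(Plant C | flawed) = 0.01484/0.10124 ≈ 0.147
P(Plant A | flawed) = 0.00792/0.10124 ≈ 0.078
P(Plant D | flawed) = 0.0558/0.10124 ≈ 0.551
P(Plant F | flawed) = 0.0126/0.10124 ≈ 0.124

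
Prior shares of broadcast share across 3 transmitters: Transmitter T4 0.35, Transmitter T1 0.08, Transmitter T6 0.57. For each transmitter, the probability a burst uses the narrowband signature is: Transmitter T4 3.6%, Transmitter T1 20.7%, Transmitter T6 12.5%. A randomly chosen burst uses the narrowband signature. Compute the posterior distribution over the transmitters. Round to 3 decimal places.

Transmitter T4 0.125, Transmitter T1 0.165, Transmitter T6 0.710

Compute prior × likelihood for every hypothesis:
  Transmitter T4: 0.35 × 0.036 = 0.0126
  Transmitter T1: 0.08 × 0.207 = 0.01656
  Transmitter T6: 0.57 × 0.125 = 0.07125
Normalizing constant = 0.10041.
P(Transmitter T4 | narrowband) = 0.0126/0.10041 ≈ 0.125
P(Transmitter T1 | narrowband) = 0.01656/0.10041 ≈ 0.165
P(Transmitter T6 | narrowband) = 0.07125/0.10041 ≈ 0.710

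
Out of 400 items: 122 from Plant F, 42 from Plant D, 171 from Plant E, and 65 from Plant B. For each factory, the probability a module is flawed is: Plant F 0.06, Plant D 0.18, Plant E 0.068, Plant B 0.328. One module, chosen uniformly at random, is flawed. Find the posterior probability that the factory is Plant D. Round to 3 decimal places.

0.158

By Bayes' rule, posterior ∝ prior × likelihood:
  Plant F: 0.305 × 0.06 = 0.0183
  Plant D: 0.105 × 0.18 = 0.0189
  Plant E: 0.4275 × 0.068 = 0.02907
  Plant B: 0.1625 × 0.328 = 0.0533
Sum = 0.11957.
P(Plant D | evidence) = 0.0189 / 0.11957 ≈ 0.158.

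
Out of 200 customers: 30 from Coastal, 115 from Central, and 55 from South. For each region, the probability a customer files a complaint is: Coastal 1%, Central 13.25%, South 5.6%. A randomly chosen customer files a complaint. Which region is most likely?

By Bayes' rule, posterior ∝ prior × likelihood:
  Coastal: 0.15 × 0.01 = 0.0015
  Central: 0.575 × 0.1325 = 0.0761875
  South: 0.275 × 0.056 = 0.0154
Sum = 0.0930875.
Largest term belongs to Central, so Central is most probable.

Central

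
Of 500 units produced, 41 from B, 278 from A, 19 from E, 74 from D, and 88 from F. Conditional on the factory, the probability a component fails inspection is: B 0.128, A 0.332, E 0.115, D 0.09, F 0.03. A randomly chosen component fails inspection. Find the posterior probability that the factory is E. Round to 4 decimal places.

Unnormalized posteriors (prior × likelihood):
  B: 0.082 × 0.128 = 0.010496
  A: 0.556 × 0.332 = 0.184592
  E: 0.038 × 0.115 = 0.00437
  D: 0.148 × 0.09 = 0.01332
  F: 0.176 × 0.03 = 0.00528
Sum = 0.218058.
P(E | evidence) = 0.00437 / 0.218058 ≈ 0.0200.

0.0200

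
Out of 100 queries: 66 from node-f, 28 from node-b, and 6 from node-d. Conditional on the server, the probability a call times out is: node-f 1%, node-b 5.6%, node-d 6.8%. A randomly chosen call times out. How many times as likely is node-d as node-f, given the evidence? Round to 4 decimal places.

Compute prior × likelihood for every hypothesis:
  node-f: 0.66 × 0.01 = 0.0066
  node-b: 0.28 × 0.056 = 0.01568
  node-d: 0.06 × 0.068 = 0.00408
Normalizing constant = 0.02636.
The ratio is 0.00408 / 0.0066 (the normalizer cancels) = 0.6182.

0.6182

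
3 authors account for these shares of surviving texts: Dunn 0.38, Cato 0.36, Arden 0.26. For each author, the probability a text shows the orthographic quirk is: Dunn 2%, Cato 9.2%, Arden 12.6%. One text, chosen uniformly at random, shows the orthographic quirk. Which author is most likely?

Cato

Compute prior × likelihood for every hypothesis:
  Dunn: 0.38 × 0.02 = 0.0076
  Cato: 0.36 × 0.092 = 0.03312
  Arden: 0.26 × 0.126 = 0.03276
Normalizing constant = 0.07348.
Largest term belongs to Cato, so Cato is most probable.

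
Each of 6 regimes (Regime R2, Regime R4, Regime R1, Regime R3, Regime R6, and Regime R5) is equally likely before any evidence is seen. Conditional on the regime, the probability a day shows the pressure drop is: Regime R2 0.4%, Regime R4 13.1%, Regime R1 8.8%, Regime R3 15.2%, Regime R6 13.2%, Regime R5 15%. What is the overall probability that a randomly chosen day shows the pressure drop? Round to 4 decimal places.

0.1095

Since the prior is uniform, the posterior is proportional to the likelihood:
  Regime R2: 0.004
  Regime R4: 0.131
  Regime R1: 0.088
  Regime R3: 0.152
  Regime R6: 0.132
  Regime R5: 0.15
P(drop) = (1/6) × (0.004 + 0.131 + 0.088 + 0.152 + 0.132 + 0.15) = 0.657/6 ≈ 0.1095.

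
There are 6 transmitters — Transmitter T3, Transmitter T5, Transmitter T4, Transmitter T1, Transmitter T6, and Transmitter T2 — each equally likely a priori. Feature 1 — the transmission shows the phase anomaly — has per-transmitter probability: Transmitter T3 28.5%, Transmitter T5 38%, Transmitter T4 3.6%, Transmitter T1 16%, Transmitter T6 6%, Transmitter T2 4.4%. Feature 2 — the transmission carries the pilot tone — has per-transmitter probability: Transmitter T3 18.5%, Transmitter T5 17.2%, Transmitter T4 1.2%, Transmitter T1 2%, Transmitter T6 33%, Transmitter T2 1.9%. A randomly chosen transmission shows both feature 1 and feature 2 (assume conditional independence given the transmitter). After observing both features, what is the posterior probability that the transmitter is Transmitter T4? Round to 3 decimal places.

Since the prior is uniform, the posterior is proportional to the likelihood:
  Transmitter T3: 0.285 × 0.185 = 0.052725
  Transmitter T5: 0.38 × 0.172 = 0.06536
  Transmitter T4: 0.036 × 0.012 = 0.000432
  Transmitter T1: 0.16 × 0.02 = 0.0032
  Transmitter T6: 0.06 × 0.33 = 0.0198
  Transmitter T2: 0.044 × 0.019 = 0.000836
Normalizing constant = 0.142353.
P(Transmitter T4 | evidence) = 0.000432 / 0.142353 ≈ 0.003.

0.003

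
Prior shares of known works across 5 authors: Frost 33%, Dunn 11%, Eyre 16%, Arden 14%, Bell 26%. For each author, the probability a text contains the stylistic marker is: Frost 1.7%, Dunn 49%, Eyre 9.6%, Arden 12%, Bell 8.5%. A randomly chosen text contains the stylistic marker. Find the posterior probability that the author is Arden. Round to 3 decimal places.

0.148

Prior × likelihood for each hypothesis:
  Frost: 0.33 × 0.017 = 0.00561
  Dunn: 0.11 × 0.49 = 0.0539
  Eyre: 0.16 × 0.096 = 0.01536
  Arden: 0.14 × 0.12 = 0.0168
  Bell: 0.26 × 0.085 = 0.0221
Total = 0.11377.
P(Arden | evidence) = 0.0168 / 0.11377 ≈ 0.148.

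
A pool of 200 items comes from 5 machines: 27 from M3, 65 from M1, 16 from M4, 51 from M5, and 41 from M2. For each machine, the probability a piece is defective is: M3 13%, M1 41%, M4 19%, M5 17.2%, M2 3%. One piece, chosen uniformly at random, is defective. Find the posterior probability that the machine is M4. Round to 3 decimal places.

0.070

Compute prior × likelihood for every hypothesis:
  M3: 0.135 × 0.13 = 0.01755
  M1: 0.325 × 0.41 = 0.13325
  M4: 0.08 × 0.19 = 0.0152
  M5: 0.255 × 0.172 = 0.04386
  M2: 0.205 × 0.03 = 0.00615
Total = 0.21601.
P(M4 | evidence) = 0.0152 / 0.21601 ≈ 0.070.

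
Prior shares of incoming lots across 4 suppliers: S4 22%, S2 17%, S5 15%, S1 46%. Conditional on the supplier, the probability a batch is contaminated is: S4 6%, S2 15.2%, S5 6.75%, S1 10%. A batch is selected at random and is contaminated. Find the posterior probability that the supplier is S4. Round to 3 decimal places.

Compute prior × likelihood for every hypothesis:
  S4: 0.22 × 0.06 = 0.0132
  S2: 0.17 × 0.152 = 0.02584
  S5: 0.15 × 0.0675 = 0.010125
  S1: 0.46 × 0.1 = 0.046
Normalizing constant = 0.095165.
P(S4 | evidence) = 0.0132 / 0.095165 ≈ 0.139.

0.139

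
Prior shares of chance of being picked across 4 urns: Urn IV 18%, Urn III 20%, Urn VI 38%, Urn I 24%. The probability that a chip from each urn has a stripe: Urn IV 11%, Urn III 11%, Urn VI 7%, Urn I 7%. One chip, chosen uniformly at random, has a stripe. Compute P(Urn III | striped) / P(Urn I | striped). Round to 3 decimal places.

1.310

By Bayes' rule, posterior ∝ prior × likelihood:
  Urn IV: 0.18 × 0.11 = 0.0198
  Urn III: 0.2 × 0.11 = 0.022
  Urn VI: 0.38 × 0.07 = 0.0266
  Urn I: 0.24 × 0.07 = 0.0168
Sum = 0.0852.
The ratio is 0.022 / 0.0168 (the normalizer cancels) = 1.310.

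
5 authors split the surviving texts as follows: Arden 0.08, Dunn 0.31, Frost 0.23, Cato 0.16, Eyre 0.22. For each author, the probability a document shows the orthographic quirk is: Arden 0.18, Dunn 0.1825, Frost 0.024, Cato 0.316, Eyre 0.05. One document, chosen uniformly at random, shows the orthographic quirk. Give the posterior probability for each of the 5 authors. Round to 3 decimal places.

Prior × likelihood for each hypothesis:
  Arden: 0.08 × 0.18 = 0.0144
  Dunn: 0.31 × 0.1825 = 0.056575
  Frost: 0.23 × 0.024 = 0.00552
  Cato: 0.16 × 0.316 = 0.05056
  Eyre: 0.22 × 0.05 = 0.011
Total = 0.138055.
P(Arden | quirk) = 0.0144/0.138055 ≈ 0.104
P(Dunn | quirk) = 0.056575/0.138055 ≈ 0.410
P(Frost | quirk) = 0.00552/0.138055 ≈ 0.040
P(Cato | quirk) = 0.05056/0.138055 ≈ 0.366
P(Eyre | quirk) = 0.011/0.138055 ≈ 0.080

Arden 0.104, Dunn 0.410, Frost 0.040, Cato 0.366, Eyre 0.080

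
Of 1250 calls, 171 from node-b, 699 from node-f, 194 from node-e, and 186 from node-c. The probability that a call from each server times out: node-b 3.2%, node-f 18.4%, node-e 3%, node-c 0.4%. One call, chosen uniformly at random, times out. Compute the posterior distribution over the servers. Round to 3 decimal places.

node-b 0.039, node-f 0.914, node-e 0.041, node-c 0.005

Unnormalized posteriors (prior × likelihood):
  node-b: 0.1368 × 0.032 = 0.0043776
  node-f: 0.5592 × 0.184 = 0.1028928
  node-e: 0.1552 × 0.03 = 0.004656
  node-c: 0.1488 × 0.004 = 0.0005952
Normalizing constant = 0.1125216.
P(node-b | timeout) = 0.0043776/0.1125216 ≈ 0.039
P(node-f | timeout) = 0.1028928/0.1125216 ≈ 0.914
P(node-e | timeout) = 0.004656/0.1125216 ≈ 0.041
P(node-c | timeout) = 0.0005952/0.1125216 ≈ 0.005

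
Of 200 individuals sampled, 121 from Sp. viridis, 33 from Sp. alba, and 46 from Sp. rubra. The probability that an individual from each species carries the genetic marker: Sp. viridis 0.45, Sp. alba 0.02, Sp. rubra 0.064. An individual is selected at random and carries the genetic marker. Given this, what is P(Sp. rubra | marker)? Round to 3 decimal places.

Compute prior × likelihood for every hypothesis:
  Sp. viridis: 0.605 × 0.45 = 0.27225
  Sp. alba: 0.165 × 0.02 = 0.0033
  Sp. rubra: 0.23 × 0.064 = 0.01472
Normalizing constant = 0.29027.
P(Sp. rubra | evidence) = 0.01472 / 0.29027 ≈ 0.051.

0.051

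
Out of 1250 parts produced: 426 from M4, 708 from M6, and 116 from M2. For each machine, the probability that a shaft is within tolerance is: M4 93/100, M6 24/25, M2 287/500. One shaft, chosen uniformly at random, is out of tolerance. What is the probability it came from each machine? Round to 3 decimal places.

Taking complements, P(oversize | each) = M4 0.07, M6 0.04, M2 0.426.
Prior × likelihood for each hypothesis:
  M4: 0.3408 × 0.07 = 0.023856
  M6: 0.5664 × 0.04 = 0.022656
  M2: 0.0928 × 0.426 = 0.0395328
Sum = 0.0860448.
P(M4 | oversize) = 0.023856/0.0860448 ≈ 0.277
P(M6 | oversize) = 0.022656/0.0860448 ≈ 0.263
P(M2 | oversize) = 0.0395328/0.0860448 ≈ 0.459
(Check: 0.277+0.263+0.459 = 0.999.)

M4 0.277, M6 0.263, M2 0.459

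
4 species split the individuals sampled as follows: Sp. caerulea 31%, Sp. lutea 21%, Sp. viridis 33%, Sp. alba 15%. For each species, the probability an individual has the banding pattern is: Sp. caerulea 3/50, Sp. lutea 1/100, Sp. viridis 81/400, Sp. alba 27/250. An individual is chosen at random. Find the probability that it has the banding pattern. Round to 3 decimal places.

Unnormalized posteriors (prior × likelihood):
  Sp. caerulea: 0.31 × 0.06 = 0.0186
  Sp. lutea: 0.21 × 0.01 = 0.0021
  Sp. viridis: 0.33 × 0.2025 = 0.066825
  Sp. alba: 0.15 × 0.108 = 0.0162
P(banded) = 0.0186 + 0.0021 + 0.066825 + 0.0162 = 0.103725 → 0.104.

0.104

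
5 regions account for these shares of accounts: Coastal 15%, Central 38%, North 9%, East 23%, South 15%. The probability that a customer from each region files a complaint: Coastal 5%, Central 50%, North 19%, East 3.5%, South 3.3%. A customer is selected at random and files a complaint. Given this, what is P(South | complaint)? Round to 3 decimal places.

By Bayes' rule, posterior ∝ prior × likelihood:
  Coastal: 0.15 × 0.05 = 0.0075
  Central: 0.38 × 0.5 = 0.19
  North: 0.09 × 0.19 = 0.0171
  East: 0.23 × 0.035 = 0.00805
  South: 0.15 × 0.033 = 0.00495
Normalizing constant = 0.2276.
P(South | evidence) = 0.00495 / 0.2276 ≈ 0.022.

0.022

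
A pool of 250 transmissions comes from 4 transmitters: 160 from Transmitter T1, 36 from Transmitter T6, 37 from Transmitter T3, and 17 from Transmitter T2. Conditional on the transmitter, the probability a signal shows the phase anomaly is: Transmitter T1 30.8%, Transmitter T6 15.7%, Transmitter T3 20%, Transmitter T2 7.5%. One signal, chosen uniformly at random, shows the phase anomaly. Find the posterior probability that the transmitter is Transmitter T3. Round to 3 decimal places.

0.116

By Bayes' rule, posterior ∝ prior × likelihood:
  Transmitter T1: 0.64 × 0.308 = 0.19712
  Transmitter T6: 0.144 × 0.157 = 0.022608
  Transmitter T3: 0.148 × 0.2 = 0.0296
  Transmitter T2: 0.068 × 0.075 = 0.0051
Sum = 0.254428.
P(Transmitter T3 | evidence) = 0.0296 / 0.254428 ≈ 0.116.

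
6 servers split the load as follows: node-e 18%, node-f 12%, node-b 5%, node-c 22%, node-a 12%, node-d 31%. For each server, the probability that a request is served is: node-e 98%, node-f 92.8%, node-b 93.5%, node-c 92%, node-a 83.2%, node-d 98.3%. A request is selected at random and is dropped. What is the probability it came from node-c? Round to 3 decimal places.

Taking complements, P(dropped | each) = node-e 0.02, node-f 0.072, node-b 0.065, node-c 0.08, node-a 0.168, node-d 0.017.
By Bayes' rule, posterior ∝ prior × likelihood:
  node-e: 0.18 × 0.02 = 0.0036
  node-f: 0.12 × 0.072 = 0.00864
  node-b: 0.05 × 0.065 = 0.00325
  node-c: 0.22 × 0.08 = 0.0176
  node-a: 0.12 × 0.168 = 0.02016
  node-d: 0.31 × 0.017 = 0.00527
Sum = 0.05852.
P(node-c | evidence) = 0.0176 / 0.05852 ≈ 0.301.

0.301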